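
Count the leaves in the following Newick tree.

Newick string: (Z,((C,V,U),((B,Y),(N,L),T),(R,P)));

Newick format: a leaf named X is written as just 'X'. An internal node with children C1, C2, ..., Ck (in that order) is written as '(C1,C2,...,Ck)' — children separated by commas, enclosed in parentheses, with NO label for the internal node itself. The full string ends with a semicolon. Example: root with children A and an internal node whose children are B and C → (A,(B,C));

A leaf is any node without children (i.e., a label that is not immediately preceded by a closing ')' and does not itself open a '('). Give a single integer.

Newick: (Z,((C,V,U),((B,Y),(N,L),T),(R,P)));
Scan left-to-right; a leaf is any maximal label run not followed by '(':
  pos 1: leaf 'Z' → count = 1
  pos 5: leaf 'C' → count = 2
  pos 7: leaf 'V' → count = 3
  pos 9: leaf 'U' → count = 4
  pos 14: leaf 'B' → count = 5
  pos 16: leaf 'Y' → count = 6
  pos 20: leaf 'N' → count = 7
  pos 22: leaf 'L' → count = 8
  pos 25: leaf 'T' → count = 9
  pos 29: leaf 'R' → count = 10
  pos 31: leaf 'P' → count = 11
Total leaves: 11

Answer: 11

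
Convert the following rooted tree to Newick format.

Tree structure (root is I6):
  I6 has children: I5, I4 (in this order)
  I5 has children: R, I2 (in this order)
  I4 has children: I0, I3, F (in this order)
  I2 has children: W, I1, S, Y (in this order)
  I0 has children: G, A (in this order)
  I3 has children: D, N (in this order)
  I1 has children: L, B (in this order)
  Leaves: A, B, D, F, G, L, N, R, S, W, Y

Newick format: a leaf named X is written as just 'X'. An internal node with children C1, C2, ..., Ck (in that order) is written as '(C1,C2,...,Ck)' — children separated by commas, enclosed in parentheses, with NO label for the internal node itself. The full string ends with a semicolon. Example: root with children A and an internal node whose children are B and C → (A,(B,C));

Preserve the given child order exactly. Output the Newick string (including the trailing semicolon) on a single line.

Answer: ((R,(W,(L,B),S,Y)),((G,A),(D,N),F));

Derivation:
internal I6 with children ['I5', 'I4']
  internal I5 with children ['R', 'I2']
    leaf 'R' → 'R'
    internal I2 with children ['W', 'I1', 'S', 'Y']
      leaf 'W' → 'W'
      internal I1 with children ['L', 'B']
        leaf 'L' → 'L'
        leaf 'B' → 'B'
      → '(L,B)'
      leaf 'S' → 'S'
      leaf 'Y' → 'Y'
    → '(W,(L,B),S,Y)'
  → '(R,(W,(L,B),S,Y))'
  internal I4 with children ['I0', 'I3', 'F']
    internal I0 with children ['G', 'A']
      leaf 'G' → 'G'
      leaf 'A' → 'A'
    → '(G,A)'
    internal I3 with children ['D', 'N']
      leaf 'D' → 'D'
      leaf 'N' → 'N'
    → '(D,N)'
    leaf 'F' → 'F'
  → '((G,A),(D,N),F)'
→ '((R,(W,(L,B),S,Y)),((G,A),(D,N),F))'
Final: ((R,(W,(L,B),S,Y)),((G,A),(D,N),F));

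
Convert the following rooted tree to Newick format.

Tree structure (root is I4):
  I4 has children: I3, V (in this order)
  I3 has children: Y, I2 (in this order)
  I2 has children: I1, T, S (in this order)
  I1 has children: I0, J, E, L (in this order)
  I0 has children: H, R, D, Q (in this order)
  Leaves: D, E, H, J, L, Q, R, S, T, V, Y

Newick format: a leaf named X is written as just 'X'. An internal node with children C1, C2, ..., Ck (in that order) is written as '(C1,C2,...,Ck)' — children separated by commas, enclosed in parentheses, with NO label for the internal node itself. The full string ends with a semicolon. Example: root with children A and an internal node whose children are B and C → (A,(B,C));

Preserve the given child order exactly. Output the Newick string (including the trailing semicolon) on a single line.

Answer: ((Y,(((H,R,D,Q),J,E,L),T,S)),V);

Derivation:
internal I4 with children ['I3', 'V']
  internal I3 with children ['Y', 'I2']
    leaf 'Y' → 'Y'
    internal I2 with children ['I1', 'T', 'S']
      internal I1 with children ['I0', 'J', 'E', 'L']
        internal I0 with children ['H', 'R', 'D', 'Q']
          leaf 'H' → 'H'
          leaf 'R' → 'R'
          leaf 'D' → 'D'
          leaf 'Q' → 'Q'
        → '(H,R,D,Q)'
        leaf 'J' → 'J'
        leaf 'E' → 'E'
        leaf 'L' → 'L'
      → '((H,R,D,Q),J,E,L)'
      leaf 'T' → 'T'
      leaf 'S' → 'S'
    → '(((H,R,D,Q),J,E,L),T,S)'
  → '(Y,(((H,R,D,Q),J,E,L),T,S))'
  leaf 'V' → 'V'
→ '((Y,(((H,R,D,Q),J,E,L),T,S)),V)'
Final: ((Y,(((H,R,D,Q),J,E,L),T,S)),V);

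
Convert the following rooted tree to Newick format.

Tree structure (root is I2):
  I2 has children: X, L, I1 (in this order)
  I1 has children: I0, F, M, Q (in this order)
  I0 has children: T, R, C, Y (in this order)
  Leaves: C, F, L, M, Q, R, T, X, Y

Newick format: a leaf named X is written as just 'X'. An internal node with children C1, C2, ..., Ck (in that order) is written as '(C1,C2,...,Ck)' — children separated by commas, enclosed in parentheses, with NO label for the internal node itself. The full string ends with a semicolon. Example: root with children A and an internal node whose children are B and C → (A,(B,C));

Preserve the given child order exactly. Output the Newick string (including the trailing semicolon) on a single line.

Answer: (X,L,((T,R,C,Y),F,M,Q));

Derivation:
internal I2 with children ['X', 'L', 'I1']
  leaf 'X' → 'X'
  leaf 'L' → 'L'
  internal I1 with children ['I0', 'F', 'M', 'Q']
    internal I0 with children ['T', 'R', 'C', 'Y']
      leaf 'T' → 'T'
      leaf 'R' → 'R'
      leaf 'C' → 'C'
      leaf 'Y' → 'Y'
    → '(T,R,C,Y)'
    leaf 'F' → 'F'
    leaf 'M' → 'M'
    leaf 'Q' → 'Q'
  → '((T,R,C,Y),F,M,Q)'
→ '(X,L,((T,R,C,Y),F,M,Q))'
Final: (X,L,((T,R,C,Y),F,M,Q));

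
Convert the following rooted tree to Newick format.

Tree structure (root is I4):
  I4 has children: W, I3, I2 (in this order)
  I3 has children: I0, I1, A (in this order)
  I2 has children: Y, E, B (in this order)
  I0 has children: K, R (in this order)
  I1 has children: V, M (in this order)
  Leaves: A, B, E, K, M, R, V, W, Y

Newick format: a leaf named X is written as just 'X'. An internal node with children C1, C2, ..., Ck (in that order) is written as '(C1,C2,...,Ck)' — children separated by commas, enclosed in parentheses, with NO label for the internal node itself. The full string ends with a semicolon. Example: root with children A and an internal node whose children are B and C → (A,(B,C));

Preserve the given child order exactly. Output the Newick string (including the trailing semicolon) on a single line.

internal I4 with children ['W', 'I3', 'I2']
  leaf 'W' → 'W'
  internal I3 with children ['I0', 'I1', 'A']
    internal I0 with children ['K', 'R']
      leaf 'K' → 'K'
      leaf 'R' → 'R'
    → '(K,R)'
    internal I1 with children ['V', 'M']
      leaf 'V' → 'V'
      leaf 'M' → 'M'
    → '(V,M)'
    leaf 'A' → 'A'
  → '((K,R),(V,M),A)'
  internal I2 with children ['Y', 'E', 'B']
    leaf 'Y' → 'Y'
    leaf 'E' → 'E'
    leaf 'B' → 'B'
  → '(Y,E,B)'
→ '(W,((K,R),(V,M),A),(Y,E,B))'
Final: (W,((K,R),(V,M),A),(Y,E,B));

Answer: (W,((K,R),(V,M),A),(Y,E,B));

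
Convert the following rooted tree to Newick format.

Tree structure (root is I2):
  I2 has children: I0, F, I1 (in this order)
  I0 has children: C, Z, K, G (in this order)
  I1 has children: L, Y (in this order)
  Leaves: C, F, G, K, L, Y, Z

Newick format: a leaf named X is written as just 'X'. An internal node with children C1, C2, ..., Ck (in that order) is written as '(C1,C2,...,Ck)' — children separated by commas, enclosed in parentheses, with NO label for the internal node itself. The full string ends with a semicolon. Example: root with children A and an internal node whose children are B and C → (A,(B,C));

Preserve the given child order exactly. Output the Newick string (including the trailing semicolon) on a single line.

internal I2 with children ['I0', 'F', 'I1']
  internal I0 with children ['C', 'Z', 'K', 'G']
    leaf 'C' → 'C'
    leaf 'Z' → 'Z'
    leaf 'K' → 'K'
    leaf 'G' → 'G'
  → '(C,Z,K,G)'
  leaf 'F' → 'F'
  internal I1 with children ['L', 'Y']
    leaf 'L' → 'L'
    leaf 'Y' → 'Y'
  → '(L,Y)'
→ '((C,Z,K,G),F,(L,Y))'
Final: ((C,Z,K,G),F,(L,Y));

Answer: ((C,Z,K,G),F,(L,Y));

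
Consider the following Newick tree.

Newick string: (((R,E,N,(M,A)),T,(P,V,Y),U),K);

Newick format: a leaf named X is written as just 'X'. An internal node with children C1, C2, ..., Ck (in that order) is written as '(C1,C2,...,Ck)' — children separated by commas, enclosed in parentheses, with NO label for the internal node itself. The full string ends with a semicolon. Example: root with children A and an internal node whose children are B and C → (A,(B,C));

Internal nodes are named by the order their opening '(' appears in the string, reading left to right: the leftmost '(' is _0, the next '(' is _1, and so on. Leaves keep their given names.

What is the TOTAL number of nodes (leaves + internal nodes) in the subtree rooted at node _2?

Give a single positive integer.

Answer: 7

Derivation:
Newick: (((R,E,N,(M,A)),T,(P,V,Y),U),K);
Locate _2: it is the '(' at position 2 (the 3rd '(' reading left to right).
Query: subtree rooted at _2
_2: subtree_size = 1 + 6
  R: subtree_size = 1 + 0
  E: subtree_size = 1 + 0
  N: subtree_size = 1 + 0
  _3: subtree_size = 1 + 2
    M: subtree_size = 1 + 0
    A: subtree_size = 1 + 0
Total subtree size of _2: 7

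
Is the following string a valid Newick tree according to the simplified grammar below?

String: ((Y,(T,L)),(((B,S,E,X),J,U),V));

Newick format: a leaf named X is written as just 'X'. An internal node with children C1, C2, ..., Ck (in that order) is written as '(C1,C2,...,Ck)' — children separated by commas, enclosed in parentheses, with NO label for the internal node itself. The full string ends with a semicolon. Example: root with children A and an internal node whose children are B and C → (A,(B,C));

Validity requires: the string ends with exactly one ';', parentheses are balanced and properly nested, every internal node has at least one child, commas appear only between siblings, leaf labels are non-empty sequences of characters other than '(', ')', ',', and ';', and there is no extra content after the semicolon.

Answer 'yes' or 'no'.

Input: ((Y,(T,L)),(((B,S,E,X),J,U),V));
Paren balance: 6 '(' vs 6 ')' OK
Ends with single ';': True
Full parse: OK
Valid: True

Answer: yes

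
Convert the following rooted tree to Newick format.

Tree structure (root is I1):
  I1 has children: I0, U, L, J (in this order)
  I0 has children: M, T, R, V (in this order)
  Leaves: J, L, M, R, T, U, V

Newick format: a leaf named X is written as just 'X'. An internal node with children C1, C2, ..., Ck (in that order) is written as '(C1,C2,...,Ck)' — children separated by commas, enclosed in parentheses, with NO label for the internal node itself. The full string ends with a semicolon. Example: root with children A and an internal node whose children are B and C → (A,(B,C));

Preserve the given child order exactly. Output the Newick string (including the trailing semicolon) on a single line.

Answer: ((M,T,R,V),U,L,J);

Derivation:
internal I1 with children ['I0', 'U', 'L', 'J']
  internal I0 with children ['M', 'T', 'R', 'V']
    leaf 'M' → 'M'
    leaf 'T' → 'T'
    leaf 'R' → 'R'
    leaf 'V' → 'V'
  → '(M,T,R,V)'
  leaf 'U' → 'U'
  leaf 'L' → 'L'
  leaf 'J' → 'J'
→ '((M,T,R,V),U,L,J)'
Final: ((M,T,R,V),U,L,J);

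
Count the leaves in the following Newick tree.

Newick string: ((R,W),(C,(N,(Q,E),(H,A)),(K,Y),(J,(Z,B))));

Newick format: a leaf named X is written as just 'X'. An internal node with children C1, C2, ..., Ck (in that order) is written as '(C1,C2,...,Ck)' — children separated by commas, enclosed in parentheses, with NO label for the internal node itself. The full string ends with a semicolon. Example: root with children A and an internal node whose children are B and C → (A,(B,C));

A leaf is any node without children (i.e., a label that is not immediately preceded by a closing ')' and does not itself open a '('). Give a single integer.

Answer: 13

Derivation:
Newick: ((R,W),(C,(N,(Q,E),(H,A)),(K,Y),(J,(Z,B))));
Scan left-to-right; a leaf is any maximal label run not followed by '(':
  pos 2: leaf 'R' → count = 1
  pos 4: leaf 'W' → count = 2
  pos 8: leaf 'C' → count = 3
  pos 11: leaf 'N' → count = 4
  pos 14: leaf 'Q' → count = 5
  pos 16: leaf 'E' → count = 6
  pos 20: leaf 'H' → count = 7
  pos 22: leaf 'A' → count = 8
  pos 27: leaf 'K' → count = 9
  pos 29: leaf 'Y' → count = 10
  pos 33: leaf 'J' → count = 11
  pos 36: leaf 'Z' → count = 12
  pos 38: leaf 'B' → count = 13
Total leaves: 13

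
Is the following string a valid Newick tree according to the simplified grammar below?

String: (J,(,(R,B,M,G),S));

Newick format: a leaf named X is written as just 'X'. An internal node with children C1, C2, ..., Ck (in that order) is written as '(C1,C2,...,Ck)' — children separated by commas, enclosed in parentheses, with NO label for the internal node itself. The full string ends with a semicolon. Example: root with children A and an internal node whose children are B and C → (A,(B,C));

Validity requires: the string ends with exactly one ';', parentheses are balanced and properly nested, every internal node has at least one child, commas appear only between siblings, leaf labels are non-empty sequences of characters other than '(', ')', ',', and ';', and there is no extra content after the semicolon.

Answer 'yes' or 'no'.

Answer: no

Derivation:
Input: (J,(,(R,B,M,G),S));
Paren balance: 3 '(' vs 3 ')' OK
Ends with single ';': True
Full parse: FAILS (empty leaf label at pos 4)
Valid: False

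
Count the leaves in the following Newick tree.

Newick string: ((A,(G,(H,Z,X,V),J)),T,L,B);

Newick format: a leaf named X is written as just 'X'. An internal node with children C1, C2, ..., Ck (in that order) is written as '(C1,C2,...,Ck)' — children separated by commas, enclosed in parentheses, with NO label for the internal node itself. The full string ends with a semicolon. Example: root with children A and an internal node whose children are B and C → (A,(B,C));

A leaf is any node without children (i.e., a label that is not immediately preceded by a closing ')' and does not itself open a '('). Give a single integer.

Answer: 10

Derivation:
Newick: ((A,(G,(H,Z,X,V),J)),T,L,B);
Scan left-to-right; a leaf is any maximal label run not followed by '(':
  pos 2: leaf 'A' → count = 1
  pos 5: leaf 'G' → count = 2
  pos 8: leaf 'H' → count = 3
  pos 10: leaf 'Z' → count = 4
  pos 12: leaf 'X' → count = 5
  pos 14: leaf 'V' → count = 6
  pos 17: leaf 'J' → count = 7
  pos 21: leaf 'T' → count = 8
  pos 23: leaf 'L' → count = 9
  pos 25: leaf 'B' → count = 10
Total leaves: 10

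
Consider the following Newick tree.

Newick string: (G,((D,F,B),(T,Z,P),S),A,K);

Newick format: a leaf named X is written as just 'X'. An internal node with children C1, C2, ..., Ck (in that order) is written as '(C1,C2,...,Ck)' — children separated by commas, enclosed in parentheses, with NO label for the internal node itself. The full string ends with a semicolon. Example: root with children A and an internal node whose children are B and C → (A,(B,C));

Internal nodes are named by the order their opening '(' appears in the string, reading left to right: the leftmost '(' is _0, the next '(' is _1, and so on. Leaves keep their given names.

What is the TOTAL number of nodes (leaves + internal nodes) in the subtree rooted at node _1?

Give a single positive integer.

Newick: (G,((D,F,B),(T,Z,P),S),A,K);
Locate _1: it is the '(' at position 3 (the 2nd '(' reading left to right).
Query: subtree rooted at _1
_1: subtree_size = 1 + 9
  _2: subtree_size = 1 + 3
    D: subtree_size = 1 + 0
    F: subtree_size = 1 + 0
    B: subtree_size = 1 + 0
  _3: subtree_size = 1 + 3
    T: subtree_size = 1 + 0
    Z: subtree_size = 1 + 0
    P: subtree_size = 1 + 0
  S: subtree_size = 1 + 0
Total subtree size of _1: 10

Answer: 10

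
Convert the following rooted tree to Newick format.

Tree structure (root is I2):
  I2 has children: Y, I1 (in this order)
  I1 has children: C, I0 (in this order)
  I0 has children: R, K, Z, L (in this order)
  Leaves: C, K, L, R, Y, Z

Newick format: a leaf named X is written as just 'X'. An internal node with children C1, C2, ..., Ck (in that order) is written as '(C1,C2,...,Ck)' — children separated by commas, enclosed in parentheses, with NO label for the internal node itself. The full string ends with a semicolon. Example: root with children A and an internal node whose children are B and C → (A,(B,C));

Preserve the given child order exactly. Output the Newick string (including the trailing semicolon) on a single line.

internal I2 with children ['Y', 'I1']
  leaf 'Y' → 'Y'
  internal I1 with children ['C', 'I0']
    leaf 'C' → 'C'
    internal I0 with children ['R', 'K', 'Z', 'L']
      leaf 'R' → 'R'
      leaf 'K' → 'K'
      leaf 'Z' → 'Z'
      leaf 'L' → 'L'
    → '(R,K,Z,L)'
  → '(C,(R,K,Z,L))'
→ '(Y,(C,(R,K,Z,L)))'
Final: (Y,(C,(R,K,Z,L)));

Answer: (Y,(C,(R,K,Z,L)));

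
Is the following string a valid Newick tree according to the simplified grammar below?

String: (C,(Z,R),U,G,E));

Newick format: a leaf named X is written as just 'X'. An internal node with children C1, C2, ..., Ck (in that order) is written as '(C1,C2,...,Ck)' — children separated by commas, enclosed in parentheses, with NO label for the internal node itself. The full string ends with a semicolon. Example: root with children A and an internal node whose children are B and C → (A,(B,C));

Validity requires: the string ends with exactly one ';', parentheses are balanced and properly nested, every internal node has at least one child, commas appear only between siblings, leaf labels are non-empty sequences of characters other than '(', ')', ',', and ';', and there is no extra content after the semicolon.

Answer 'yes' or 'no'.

Input: (C,(Z,R),U,G,E));
Paren balance: 2 '(' vs 3 ')' MISMATCH
Ends with single ';': True
Full parse: FAILS (extra content after tree at pos 15)
Valid: False

Answer: no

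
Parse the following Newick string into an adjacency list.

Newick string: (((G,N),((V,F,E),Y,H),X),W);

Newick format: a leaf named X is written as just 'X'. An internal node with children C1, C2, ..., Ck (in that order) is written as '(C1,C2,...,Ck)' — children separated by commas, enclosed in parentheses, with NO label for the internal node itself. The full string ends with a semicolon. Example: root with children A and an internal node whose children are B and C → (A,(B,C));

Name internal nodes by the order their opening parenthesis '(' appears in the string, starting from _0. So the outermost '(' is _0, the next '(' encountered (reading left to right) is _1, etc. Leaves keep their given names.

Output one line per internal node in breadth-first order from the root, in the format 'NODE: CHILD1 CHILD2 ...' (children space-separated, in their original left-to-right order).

Input: (((G,N),((V,F,E),Y,H),X),W);
Scanning left-to-right, naming '(' by encounter order:
  pos 0: '(' -> open internal node _0 (depth 1)
  pos 1: '(' -> open internal node _1 (depth 2)
  pos 2: '(' -> open internal node _2 (depth 3)
  pos 6: ')' -> close internal node _2 (now at depth 2)
  pos 8: '(' -> open internal node _3 (depth 3)
  pos 9: '(' -> open internal node _4 (depth 4)
  pos 15: ')' -> close internal node _4 (now at depth 3)
  pos 20: ')' -> close internal node _3 (now at depth 2)
  pos 23: ')' -> close internal node _1 (now at depth 1)
  pos 26: ')' -> close internal node _0 (now at depth 0)
Total internal nodes: 5
BFS adjacency from root:
  _0: _1 W
  _1: _2 _3 X
  _2: G N
  _3: _4 Y H
  _4: V F E

Answer: _0: _1 W
_1: _2 _3 X
_2: G N
_3: _4 Y H
_4: V F E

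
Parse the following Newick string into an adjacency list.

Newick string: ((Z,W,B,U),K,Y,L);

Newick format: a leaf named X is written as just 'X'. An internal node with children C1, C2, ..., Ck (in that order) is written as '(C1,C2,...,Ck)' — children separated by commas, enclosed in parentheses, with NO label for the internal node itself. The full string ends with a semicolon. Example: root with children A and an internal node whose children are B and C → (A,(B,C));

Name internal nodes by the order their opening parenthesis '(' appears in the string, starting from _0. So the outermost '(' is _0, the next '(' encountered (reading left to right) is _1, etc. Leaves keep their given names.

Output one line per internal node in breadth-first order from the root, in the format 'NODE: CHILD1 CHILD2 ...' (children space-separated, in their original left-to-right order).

Input: ((Z,W,B,U),K,Y,L);
Scanning left-to-right, naming '(' by encounter order:
  pos 0: '(' -> open internal node _0 (depth 1)
  pos 1: '(' -> open internal node _1 (depth 2)
  pos 9: ')' -> close internal node _1 (now at depth 1)
  pos 16: ')' -> close internal node _0 (now at depth 0)
Total internal nodes: 2
BFS adjacency from root:
  _0: _1 K Y L
  _1: Z W B U

Answer: _0: _1 K Y L
_1: Z W B U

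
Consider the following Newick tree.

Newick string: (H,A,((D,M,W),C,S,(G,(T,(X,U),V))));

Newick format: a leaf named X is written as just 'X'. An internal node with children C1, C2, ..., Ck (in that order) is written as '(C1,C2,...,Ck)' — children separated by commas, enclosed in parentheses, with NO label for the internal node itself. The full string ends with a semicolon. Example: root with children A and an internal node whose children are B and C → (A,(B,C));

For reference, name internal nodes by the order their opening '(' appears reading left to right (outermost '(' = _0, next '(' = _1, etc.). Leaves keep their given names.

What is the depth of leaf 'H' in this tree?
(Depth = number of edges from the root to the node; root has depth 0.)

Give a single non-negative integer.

Newick: (H,A,((D,M,W),C,S,(G,(T,(X,U),V))));
Naming internals by '(' encounter order: outermost '(' = _0, next = _1, ...
Query node: H
Path from root: _0 -> H
Depth of H: 1 (number of edges from root)

Answer: 1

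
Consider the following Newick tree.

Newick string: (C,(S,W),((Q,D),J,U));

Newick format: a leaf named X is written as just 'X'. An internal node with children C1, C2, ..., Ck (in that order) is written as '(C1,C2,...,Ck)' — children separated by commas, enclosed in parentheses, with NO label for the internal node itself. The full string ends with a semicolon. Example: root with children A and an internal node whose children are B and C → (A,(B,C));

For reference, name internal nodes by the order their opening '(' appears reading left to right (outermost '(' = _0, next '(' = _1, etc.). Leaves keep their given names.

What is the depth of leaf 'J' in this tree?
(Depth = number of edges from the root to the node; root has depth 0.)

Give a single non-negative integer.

Newick: (C,(S,W),((Q,D),J,U));
Naming internals by '(' encounter order: outermost '(' = _0, next = _1, ...
Query node: J
Path from root: _0 -> _2 -> J
Depth of J: 2 (number of edges from root)

Answer: 2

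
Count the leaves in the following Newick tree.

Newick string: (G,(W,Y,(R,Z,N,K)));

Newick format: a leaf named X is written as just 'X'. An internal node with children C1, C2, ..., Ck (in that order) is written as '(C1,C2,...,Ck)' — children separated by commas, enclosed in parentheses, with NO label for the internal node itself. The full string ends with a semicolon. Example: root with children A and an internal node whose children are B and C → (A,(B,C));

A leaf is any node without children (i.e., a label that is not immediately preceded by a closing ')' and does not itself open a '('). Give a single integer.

Answer: 7

Derivation:
Newick: (G,(W,Y,(R,Z,N,K)));
Scan left-to-right; a leaf is any maximal label run not followed by '(':
  pos 1: leaf 'G' → count = 1
  pos 4: leaf 'W' → count = 2
  pos 6: leaf 'Y' → count = 3
  pos 9: leaf 'R' → count = 4
  pos 11: leaf 'Z' → count = 5
  pos 13: leaf 'N' → count = 6
  pos 15: leaf 'K' → count = 7
Total leaves: 7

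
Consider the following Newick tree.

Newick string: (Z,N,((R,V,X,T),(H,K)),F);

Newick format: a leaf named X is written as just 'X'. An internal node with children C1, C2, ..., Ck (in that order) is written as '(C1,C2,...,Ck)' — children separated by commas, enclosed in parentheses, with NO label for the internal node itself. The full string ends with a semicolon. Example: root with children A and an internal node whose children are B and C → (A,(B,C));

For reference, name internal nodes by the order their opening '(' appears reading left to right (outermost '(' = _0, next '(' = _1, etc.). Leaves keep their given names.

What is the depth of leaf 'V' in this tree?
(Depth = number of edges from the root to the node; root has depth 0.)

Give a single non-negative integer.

Answer: 3

Derivation:
Newick: (Z,N,((R,V,X,T),(H,K)),F);
Naming internals by '(' encounter order: outermost '(' = _0, next = _1, ...
Query node: V
Path from root: _0 -> _1 -> _2 -> V
Depth of V: 3 (number of edges from root)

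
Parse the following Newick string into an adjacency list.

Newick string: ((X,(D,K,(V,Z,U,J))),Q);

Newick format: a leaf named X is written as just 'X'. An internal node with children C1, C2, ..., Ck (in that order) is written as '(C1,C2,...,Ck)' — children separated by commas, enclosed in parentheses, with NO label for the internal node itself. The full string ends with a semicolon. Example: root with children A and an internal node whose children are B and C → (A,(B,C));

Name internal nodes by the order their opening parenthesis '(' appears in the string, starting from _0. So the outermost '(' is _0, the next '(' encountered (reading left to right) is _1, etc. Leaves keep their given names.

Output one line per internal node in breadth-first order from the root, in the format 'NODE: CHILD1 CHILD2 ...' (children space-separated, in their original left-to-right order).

Answer: _0: _1 Q
_1: X _2
_2: D K _3
_3: V Z U J

Derivation:
Input: ((X,(D,K,(V,Z,U,J))),Q);
Scanning left-to-right, naming '(' by encounter order:
  pos 0: '(' -> open internal node _0 (depth 1)
  pos 1: '(' -> open internal node _1 (depth 2)
  pos 4: '(' -> open internal node _2 (depth 3)
  pos 9: '(' -> open internal node _3 (depth 4)
  pos 17: ')' -> close internal node _3 (now at depth 3)
  pos 18: ')' -> close internal node _2 (now at depth 2)
  pos 19: ')' -> close internal node _1 (now at depth 1)
  pos 22: ')' -> close internal node _0 (now at depth 0)
Total internal nodes: 4
BFS adjacency from root:
  _0: _1 Q
  _1: X _2
  _2: D K _3
  _3: V Z U J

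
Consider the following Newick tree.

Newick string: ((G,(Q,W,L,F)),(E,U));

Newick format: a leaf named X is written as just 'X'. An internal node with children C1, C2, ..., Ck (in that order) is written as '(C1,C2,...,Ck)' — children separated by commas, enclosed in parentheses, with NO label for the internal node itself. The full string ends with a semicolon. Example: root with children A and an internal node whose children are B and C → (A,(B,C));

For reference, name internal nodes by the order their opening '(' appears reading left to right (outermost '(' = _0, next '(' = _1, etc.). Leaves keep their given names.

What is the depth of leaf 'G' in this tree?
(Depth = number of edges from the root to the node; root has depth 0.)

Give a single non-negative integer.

Answer: 2

Derivation:
Newick: ((G,(Q,W,L,F)),(E,U));
Naming internals by '(' encounter order: outermost '(' = _0, next = _1, ...
Query node: G
Path from root: _0 -> _1 -> G
Depth of G: 2 (number of edges from root)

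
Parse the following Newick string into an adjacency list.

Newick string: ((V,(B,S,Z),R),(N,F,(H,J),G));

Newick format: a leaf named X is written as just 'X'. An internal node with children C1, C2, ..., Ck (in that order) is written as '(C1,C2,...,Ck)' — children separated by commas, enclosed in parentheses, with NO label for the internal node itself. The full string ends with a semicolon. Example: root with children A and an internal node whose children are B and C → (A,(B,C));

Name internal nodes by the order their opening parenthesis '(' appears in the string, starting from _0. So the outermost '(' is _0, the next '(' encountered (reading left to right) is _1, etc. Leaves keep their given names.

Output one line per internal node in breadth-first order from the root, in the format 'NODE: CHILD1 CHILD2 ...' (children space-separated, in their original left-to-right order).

Input: ((V,(B,S,Z),R),(N,F,(H,J),G));
Scanning left-to-right, naming '(' by encounter order:
  pos 0: '(' -> open internal node _0 (depth 1)
  pos 1: '(' -> open internal node _1 (depth 2)
  pos 4: '(' -> open internal node _2 (depth 3)
  pos 10: ')' -> close internal node _2 (now at depth 2)
  pos 13: ')' -> close internal node _1 (now at depth 1)
  pos 15: '(' -> open internal node _3 (depth 2)
  pos 20: '(' -> open internal node _4 (depth 3)
  pos 24: ')' -> close internal node _4 (now at depth 2)
  pos 27: ')' -> close internal node _3 (now at depth 1)
  pos 28: ')' -> close internal node _0 (now at depth 0)
Total internal nodes: 5
BFS adjacency from root:
  _0: _1 _3
  _1: V _2 R
  _3: N F _4 G
  _2: B S Z
  _4: H J

Answer: _0: _1 _3
_1: V _2 R
_3: N F _4 G
_2: B S Z
_4: H J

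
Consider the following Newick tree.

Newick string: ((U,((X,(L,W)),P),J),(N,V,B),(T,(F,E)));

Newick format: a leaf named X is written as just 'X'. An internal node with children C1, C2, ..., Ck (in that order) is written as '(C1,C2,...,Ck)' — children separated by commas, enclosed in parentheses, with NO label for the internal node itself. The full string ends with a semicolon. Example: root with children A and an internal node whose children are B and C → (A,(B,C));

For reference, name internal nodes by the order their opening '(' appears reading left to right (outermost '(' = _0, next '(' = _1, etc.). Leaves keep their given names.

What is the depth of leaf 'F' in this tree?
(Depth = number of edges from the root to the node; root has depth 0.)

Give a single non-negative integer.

Answer: 3

Derivation:
Newick: ((U,((X,(L,W)),P),J),(N,V,B),(T,(F,E)));
Naming internals by '(' encounter order: outermost '(' = _0, next = _1, ...
Query node: F
Path from root: _0 -> _6 -> _7 -> F
Depth of F: 3 (number of edges from root)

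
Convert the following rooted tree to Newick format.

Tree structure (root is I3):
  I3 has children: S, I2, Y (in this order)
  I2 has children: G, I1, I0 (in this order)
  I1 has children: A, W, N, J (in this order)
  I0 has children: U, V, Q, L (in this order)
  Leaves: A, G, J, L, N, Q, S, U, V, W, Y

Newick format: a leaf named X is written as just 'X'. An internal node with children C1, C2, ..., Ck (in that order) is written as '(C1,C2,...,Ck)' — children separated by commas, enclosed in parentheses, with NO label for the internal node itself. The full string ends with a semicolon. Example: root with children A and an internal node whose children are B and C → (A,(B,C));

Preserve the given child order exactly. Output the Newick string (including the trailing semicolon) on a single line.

Answer: (S,(G,(A,W,N,J),(U,V,Q,L)),Y);

Derivation:
internal I3 with children ['S', 'I2', 'Y']
  leaf 'S' → 'S'
  internal I2 with children ['G', 'I1', 'I0']
    leaf 'G' → 'G'
    internal I1 with children ['A', 'W', 'N', 'J']
      leaf 'A' → 'A'
      leaf 'W' → 'W'
      leaf 'N' → 'N'
      leaf 'J' → 'J'
    → '(A,W,N,J)'
    internal I0 with children ['U', 'V', 'Q', 'L']
      leaf 'U' → 'U'
      leaf 'V' → 'V'
      leaf 'Q' → 'Q'
      leaf 'L' → 'L'
    → '(U,V,Q,L)'
  → '(G,(A,W,N,J),(U,V,Q,L))'
  leaf 'Y' → 'Y'
→ '(S,(G,(A,W,N,J),(U,V,Q,L)),Y)'
Final: (S,(G,(A,W,N,J),(U,V,Q,L)),Y);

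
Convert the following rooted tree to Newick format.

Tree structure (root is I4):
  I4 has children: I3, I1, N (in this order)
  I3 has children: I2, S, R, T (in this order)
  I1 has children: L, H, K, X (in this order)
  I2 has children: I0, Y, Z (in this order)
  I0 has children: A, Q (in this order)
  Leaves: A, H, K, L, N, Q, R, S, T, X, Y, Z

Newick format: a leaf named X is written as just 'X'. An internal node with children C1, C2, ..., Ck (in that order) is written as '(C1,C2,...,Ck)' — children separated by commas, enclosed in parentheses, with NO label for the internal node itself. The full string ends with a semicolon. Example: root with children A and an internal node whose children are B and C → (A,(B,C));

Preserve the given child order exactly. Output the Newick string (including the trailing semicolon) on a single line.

Answer: ((((A,Q),Y,Z),S,R,T),(L,H,K,X),N);

Derivation:
internal I4 with children ['I3', 'I1', 'N']
  internal I3 with children ['I2', 'S', 'R', 'T']
    internal I2 with children ['I0', 'Y', 'Z']
      internal I0 with children ['A', 'Q']
        leaf 'A' → 'A'
        leaf 'Q' → 'Q'
      → '(A,Q)'
      leaf 'Y' → 'Y'
      leaf 'Z' → 'Z'
    → '((A,Q),Y,Z)'
    leaf 'S' → 'S'
    leaf 'R' → 'R'
    leaf 'T' → 'T'
  → '(((A,Q),Y,Z),S,R,T)'
  internal I1 with children ['L', 'H', 'K', 'X']
    leaf 'L' → 'L'
    leaf 'H' → 'H'
    leaf 'K' → 'K'
    leaf 'X' → 'X'
  → '(L,H,K,X)'
  leaf 'N' → 'N'
→ '((((A,Q),Y,Z),S,R,T),(L,H,K,X),N)'
Final: ((((A,Q),Y,Z),S,R,T),(L,H,K,X),N);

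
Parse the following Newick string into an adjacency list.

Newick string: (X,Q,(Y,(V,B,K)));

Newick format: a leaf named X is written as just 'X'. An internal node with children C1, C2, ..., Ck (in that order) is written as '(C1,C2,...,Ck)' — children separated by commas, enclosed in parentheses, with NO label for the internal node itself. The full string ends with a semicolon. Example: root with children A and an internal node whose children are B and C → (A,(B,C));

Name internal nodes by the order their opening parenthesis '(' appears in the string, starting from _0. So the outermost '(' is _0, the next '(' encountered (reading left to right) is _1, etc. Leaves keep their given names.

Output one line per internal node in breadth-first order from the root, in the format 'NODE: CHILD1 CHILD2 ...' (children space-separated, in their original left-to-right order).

Input: (X,Q,(Y,(V,B,K)));
Scanning left-to-right, naming '(' by encounter order:
  pos 0: '(' -> open internal node _0 (depth 1)
  pos 5: '(' -> open internal node _1 (depth 2)
  pos 8: '(' -> open internal node _2 (depth 3)
  pos 14: ')' -> close internal node _2 (now at depth 2)
  pos 15: ')' -> close internal node _1 (now at depth 1)
  pos 16: ')' -> close internal node _0 (now at depth 0)
Total internal nodes: 3
BFS adjacency from root:
  _0: X Q _1
  _1: Y _2
  _2: V B K

Answer: _0: X Q _1
_1: Y _2
_2: V B K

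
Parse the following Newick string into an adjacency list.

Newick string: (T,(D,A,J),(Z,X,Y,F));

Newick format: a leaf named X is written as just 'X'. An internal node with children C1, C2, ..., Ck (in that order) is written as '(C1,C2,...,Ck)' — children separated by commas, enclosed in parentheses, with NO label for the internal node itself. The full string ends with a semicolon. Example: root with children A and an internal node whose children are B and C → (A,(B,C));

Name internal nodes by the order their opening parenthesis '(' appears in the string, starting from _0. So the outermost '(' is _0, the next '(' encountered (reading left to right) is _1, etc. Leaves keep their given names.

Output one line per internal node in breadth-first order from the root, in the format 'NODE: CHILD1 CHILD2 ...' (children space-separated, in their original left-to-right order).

Input: (T,(D,A,J),(Z,X,Y,F));
Scanning left-to-right, naming '(' by encounter order:
  pos 0: '(' -> open internal node _0 (depth 1)
  pos 3: '(' -> open internal node _1 (depth 2)
  pos 9: ')' -> close internal node _1 (now at depth 1)
  pos 11: '(' -> open internal node _2 (depth 2)
  pos 19: ')' -> close internal node _2 (now at depth 1)
  pos 20: ')' -> close internal node _0 (now at depth 0)
Total internal nodes: 3
BFS adjacency from root:
  _0: T _1 _2
  _1: D A J
  _2: Z X Y F

Answer: _0: T _1 _2
_1: D A J
_2: Z X Y F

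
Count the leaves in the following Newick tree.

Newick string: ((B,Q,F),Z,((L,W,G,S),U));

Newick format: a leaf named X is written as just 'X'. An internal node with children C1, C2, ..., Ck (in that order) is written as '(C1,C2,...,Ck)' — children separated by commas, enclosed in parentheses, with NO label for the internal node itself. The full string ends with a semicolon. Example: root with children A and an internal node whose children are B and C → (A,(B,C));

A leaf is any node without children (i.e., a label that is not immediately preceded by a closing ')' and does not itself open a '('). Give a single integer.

Answer: 9

Derivation:
Newick: ((B,Q,F),Z,((L,W,G,S),U));
Scan left-to-right; a leaf is any maximal label run not followed by '(':
  pos 2: leaf 'B' → count = 1
  pos 4: leaf 'Q' → count = 2
  pos 6: leaf 'F' → count = 3
  pos 9: leaf 'Z' → count = 4
  pos 13: leaf 'L' → count = 5
  pos 15: leaf 'W' → count = 6
  pos 17: leaf 'G' → count = 7
  pos 19: leaf 'S' → count = 8
  pos 22: leaf 'U' → count = 9
Total leaves: 9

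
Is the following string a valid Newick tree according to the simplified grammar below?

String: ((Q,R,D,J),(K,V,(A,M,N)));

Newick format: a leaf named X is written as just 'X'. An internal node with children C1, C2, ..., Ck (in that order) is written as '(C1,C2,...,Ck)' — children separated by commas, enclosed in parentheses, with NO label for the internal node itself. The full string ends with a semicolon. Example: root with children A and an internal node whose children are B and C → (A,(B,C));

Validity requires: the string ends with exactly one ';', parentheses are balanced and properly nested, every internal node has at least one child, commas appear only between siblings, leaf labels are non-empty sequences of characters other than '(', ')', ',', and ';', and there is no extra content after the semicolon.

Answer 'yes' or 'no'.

Input: ((Q,R,D,J),(K,V,(A,M,N)));
Paren balance: 4 '(' vs 4 ')' OK
Ends with single ';': True
Full parse: OK
Valid: True

Answer: yes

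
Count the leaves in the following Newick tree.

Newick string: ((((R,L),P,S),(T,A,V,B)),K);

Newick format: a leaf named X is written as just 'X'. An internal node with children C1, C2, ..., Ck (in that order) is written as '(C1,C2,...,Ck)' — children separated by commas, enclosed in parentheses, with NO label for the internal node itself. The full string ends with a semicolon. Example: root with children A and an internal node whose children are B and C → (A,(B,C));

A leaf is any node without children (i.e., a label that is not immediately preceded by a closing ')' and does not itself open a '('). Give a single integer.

Answer: 9

Derivation:
Newick: ((((R,L),P,S),(T,A,V,B)),K);
Scan left-to-right; a leaf is any maximal label run not followed by '(':
  pos 4: leaf 'R' → count = 1
  pos 6: leaf 'L' → count = 2
  pos 9: leaf 'P' → count = 3
  pos 11: leaf 'S' → count = 4
  pos 15: leaf 'T' → count = 5
  pos 17: leaf 'A' → count = 6
  pos 19: leaf 'V' → count = 7
  pos 21: leaf 'B' → count = 8
  pos 25: leaf 'K' → count = 9
Total leaves: 9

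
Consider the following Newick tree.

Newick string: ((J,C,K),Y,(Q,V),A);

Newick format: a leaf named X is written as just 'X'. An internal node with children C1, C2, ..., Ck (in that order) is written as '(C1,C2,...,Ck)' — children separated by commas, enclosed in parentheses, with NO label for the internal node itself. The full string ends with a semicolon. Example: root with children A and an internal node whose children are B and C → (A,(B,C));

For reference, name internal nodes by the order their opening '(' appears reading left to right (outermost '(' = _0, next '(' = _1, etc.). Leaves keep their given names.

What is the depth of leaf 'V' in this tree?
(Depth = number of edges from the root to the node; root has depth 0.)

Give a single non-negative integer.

Newick: ((J,C,K),Y,(Q,V),A);
Naming internals by '(' encounter order: outermost '(' = _0, next = _1, ...
Query node: V
Path from root: _0 -> _2 -> V
Depth of V: 2 (number of edges from root)

Answer: 2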